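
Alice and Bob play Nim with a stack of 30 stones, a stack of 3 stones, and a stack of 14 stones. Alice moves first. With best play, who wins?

Bitwise XOR of the heap sizes:
  11110  (30)
  00011  (3)
  01110  (14)
  -----
  10011  (19)
The nim-sum is 19 ≠ 0, so this is an N-position: the player to move can win; Alice has a winning move.

Alice wins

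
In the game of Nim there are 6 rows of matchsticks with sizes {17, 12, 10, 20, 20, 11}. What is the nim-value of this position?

28

Nim-sum: 17 ^ 12 ^ 10 ^ 20 ^ 20 ^ 11 = 28.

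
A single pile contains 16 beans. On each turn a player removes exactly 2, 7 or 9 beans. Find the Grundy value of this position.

Compute g(0), g(1), … for moves {2, 7, 9}:
k:     0  1  2  3  4  5  6  7  8  9 10 11 12 13 14 15 16
g(k):  0  0  1  1  0  0  1  1  2  2  3  3  2  2  3  0  0
So g(16) = 0.

0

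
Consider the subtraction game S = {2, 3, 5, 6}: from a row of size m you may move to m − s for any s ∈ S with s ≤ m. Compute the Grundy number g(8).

Build the Grundy sequence with g(k) = mex{g(k−s) : s ∈ {2, 3, 5, 6}, s ≤ k}:
g(0) = mex{} = 0
g(1) = mex{} = 0
g(2) = mex{0} = 1
g(3) = mex{0} = 1
g(4) = mex{0,1} = 2
g(5) = mex{0,1} = 2
g(6) = mex{0,1,2} = 3
g(7) = mex{0,1,2} = 3
g(8) = mex{1,2,3} = 0
So g(8) = 0.

0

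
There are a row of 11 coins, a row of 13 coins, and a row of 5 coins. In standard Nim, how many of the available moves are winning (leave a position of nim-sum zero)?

Compute the nim-sum pairwise:
11 ⊕ 13 = 6
6 ⊕ 5 = 3
The overall nim-sum is X = 3. A row of size p has a winning move iff p XOR X < p (reduce it to p XOR X).
  11: 11 XOR 3 = 8 < 11 — winning move (to 8).
  13: 13 XOR 3 = 14 ≥ 13 — no move.
  5: 5 XOR 3 = 6 ≥ 5 — no move.
That gives 1 winning move.

1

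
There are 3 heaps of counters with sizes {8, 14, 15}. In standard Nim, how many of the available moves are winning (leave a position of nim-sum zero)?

Nim-sum: 8 XOR 14 XOR 15 = 9.
The overall nim-sum is X = 9. A heap of size p has a winning move iff p XOR X < p (reduce it to p XOR X).
  8: 8 XOR 9 = 1 < 8 — winning move (to 1).
  14: 14 XOR 9 = 7 < 14 — winning move (to 7).
  15: 15 XOR 9 = 6 < 15 — winning move (to 6).
That gives 3 winning moves.

3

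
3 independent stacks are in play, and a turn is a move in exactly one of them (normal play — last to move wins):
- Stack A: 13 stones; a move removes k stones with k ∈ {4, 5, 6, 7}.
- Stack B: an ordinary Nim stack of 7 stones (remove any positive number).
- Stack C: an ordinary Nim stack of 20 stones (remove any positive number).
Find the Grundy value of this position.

19

For stack A, compute g(0), g(1), … with moves {4, 5, 6, 7}:
k:     0  1  2  3  4  5  6  7  8  9 10 11 12 13
g(k):  0  0  0  0  1  1  1  1  2  2  2  0  0  0
So g(13) = 0.
Stack B is a plain Nim stack of size 7, so its Grundy value is 7.
Stack C is a plain Nim stack of size 20, so its Grundy value is 20.
The value of a disjunctive sum is the nim-sum of the parts.
Combined value = 0 XOR 7 XOR 20 = 19.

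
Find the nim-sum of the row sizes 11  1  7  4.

9

Compute the nim-sum pairwise:
11 XOR 1 = 10
10 XOR 7 = 13
13 XOR 4 = 9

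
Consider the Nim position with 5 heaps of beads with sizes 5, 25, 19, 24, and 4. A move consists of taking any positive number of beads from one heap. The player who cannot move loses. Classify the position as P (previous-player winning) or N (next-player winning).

Compute the nim-sum pairwise:
5 ⊕ 25 = 28
28 ⊕ 19 = 15
15 ⊕ 24 = 23
23 ⊕ 4 = 19
The nim-sum is 19 ≠ 0, so this is an N-position: the player to move can win.

N-position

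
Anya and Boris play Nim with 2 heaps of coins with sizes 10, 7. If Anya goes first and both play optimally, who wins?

Anya wins

In binary:
  1010  (10)
  0111  (7)
  ----
  1101  (13)
The nim-sum is 13 ≠ 0, so this is an N-position: the player to move can win; Anya has a winning move.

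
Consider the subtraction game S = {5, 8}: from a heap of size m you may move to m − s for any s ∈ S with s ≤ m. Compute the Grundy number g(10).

2

Grundy values for subtraction set {5, 8}:
k:     0  1  2  3  4  5  6  7  8  9 10
g(k):  0  0  0  0  0  1  1  1  1  1  2
So g(10) = 2.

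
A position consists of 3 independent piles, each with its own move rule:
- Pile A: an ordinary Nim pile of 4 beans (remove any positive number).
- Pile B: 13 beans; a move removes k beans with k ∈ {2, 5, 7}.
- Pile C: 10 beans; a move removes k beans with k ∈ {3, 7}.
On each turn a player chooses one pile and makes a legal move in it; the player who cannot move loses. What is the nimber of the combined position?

Pile A is a plain Nim pile of size 4, so its Grundy value is 4.
Build the Grundy sequence for pile B with g(k) = mex{g(k−s) : s ∈ {2, 5, 7}, s ≤ k}:
k:     0  1  2  3  4  5  6  7  8  9 10 11 12 13
g(k):  0  0  1  1  0  2  1  3  2  2  0  3  1  0
So g(13) = 0.
Grundy values for pile C (subtraction set {3, 7}):
k:     0  1  2  3  4  5  6  7  8  9 10
g(k):  0  0  0  1  1  1  0  2  2  1  0
So g(10) = 0.
By the Sprague-Grundy theorem, the Grundy value of a sum of independent games is the XOR of the component values.
Combined value = 4 XOR 0 XOR 0 = 4.

4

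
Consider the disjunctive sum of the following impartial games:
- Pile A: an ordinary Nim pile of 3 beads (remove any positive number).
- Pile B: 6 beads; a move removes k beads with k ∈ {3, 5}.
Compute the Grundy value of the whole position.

Pile A is a plain Nim pile of size 3, so its Grundy value is 3.
Grundy values for pile B (subtraction set {3, 5}):
k:     0  1  2  3  4  5  6
g(k):  0  0  0  1  1  1  2
So g(6) = 2.
By the Sprague-Grundy theorem, the Grundy value of a sum of independent games is the XOR of the component values.
Combined value = 3 ⊕ 2 = 1.

1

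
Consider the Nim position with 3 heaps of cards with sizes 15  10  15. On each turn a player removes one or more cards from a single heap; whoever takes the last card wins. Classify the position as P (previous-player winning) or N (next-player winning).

N-position

Bitwise XOR of the heap sizes:
  1111  (15)
  1010  (10)
  1111  (15)
  ----
  1010  (10)
The nim-sum is 10 ≠ 0, so this is an N-position: the player to move can win.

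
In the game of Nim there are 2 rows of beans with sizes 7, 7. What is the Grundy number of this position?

Compute the nim-sum pairwise:
7 ^ 7 = 0

0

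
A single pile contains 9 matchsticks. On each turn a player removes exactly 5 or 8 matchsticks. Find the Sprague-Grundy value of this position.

1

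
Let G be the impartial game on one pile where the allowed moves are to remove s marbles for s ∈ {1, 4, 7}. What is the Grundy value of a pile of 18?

Grundy values for subtraction set {1, 4, 7}:
k:     0  1  2  3  4  5  6  7  8  9 10 11 12 13 14 15 16 17 18
g(k):  0  1  0  1  2  0  1  2  0  1  0  1  2  0  1  2  0  1  0
So g(18) = 0.

0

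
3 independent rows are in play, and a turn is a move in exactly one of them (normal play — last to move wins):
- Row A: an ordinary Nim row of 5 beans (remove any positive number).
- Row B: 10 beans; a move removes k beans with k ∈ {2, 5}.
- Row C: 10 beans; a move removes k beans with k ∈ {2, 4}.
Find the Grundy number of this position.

Row A is a plain Nim row of size 5, so its Grundy value is 5.
Build the Grundy sequence for row B with g(k) = mex{g(k−s) : s ∈ {2, 5}, s ≤ k}:
k:     0  1  2  3  4  5  6  7  8  9 10
g(k):  0  0  1  1  0  2  1  0  0  1  1
So g(10) = 1.
Build the Grundy sequence for row C with g(k) = mex{g(k−s) : s ∈ {2, 4}, s ≤ k}:
k:     0  1  2  3  4  5  6  7  8  9 10
g(k):  0  0  1  1  2  2  0  0  1  1  2
So g(10) = 2.
The value of a disjunctive sum is the nim-sum of the parts.
Combined value = 5 ⊕ 1 ⊕ 2 = 6.

6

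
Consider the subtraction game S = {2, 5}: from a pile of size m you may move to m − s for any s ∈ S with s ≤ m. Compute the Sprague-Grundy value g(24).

1

Grundy values for subtraction set {2, 5}:
k:     0  1  2  3  4  5  6  7  8  9 10 11 12 13 14 15 16 17 18 19 20 21 22 23 24
g(k):  0  0  1  1  0  2  1  0  0  1  1  0  2  1  0  0  1  1  0  2  1  0  0  1  1
So g(24) = 1.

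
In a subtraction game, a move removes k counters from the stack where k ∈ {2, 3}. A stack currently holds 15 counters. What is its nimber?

0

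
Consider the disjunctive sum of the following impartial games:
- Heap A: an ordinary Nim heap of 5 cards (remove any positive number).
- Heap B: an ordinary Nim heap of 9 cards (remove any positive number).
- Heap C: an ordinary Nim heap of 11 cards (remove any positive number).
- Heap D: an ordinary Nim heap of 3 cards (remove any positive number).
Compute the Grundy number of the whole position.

Heap A is a plain Nim heap of size 5, so its Grundy value is 5.
Heap B is a plain Nim heap of size 9, so its Grundy value is 9.
Heap C is a plain Nim heap of size 11, so its Grundy value is 11.
Heap D is a plain Nim heap of size 3, so its Grundy value is 3.
The value of a disjunctive sum is the nim-sum of the parts.
Combined value = 5 ⊕ 9 ⊕ 11 ⊕ 3 = 4.

4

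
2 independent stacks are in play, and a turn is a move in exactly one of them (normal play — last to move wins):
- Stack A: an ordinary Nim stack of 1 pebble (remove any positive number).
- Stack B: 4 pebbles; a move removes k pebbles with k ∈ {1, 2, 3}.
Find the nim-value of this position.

1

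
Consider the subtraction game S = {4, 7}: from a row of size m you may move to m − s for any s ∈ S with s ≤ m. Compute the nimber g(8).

2

Compute g(0), g(1), … for moves {4, 7}:
k:     0  1  2  3  4  5  6  7  8
g(k):  0  0  0  0  1  1  1  1  2
So g(8) = 2.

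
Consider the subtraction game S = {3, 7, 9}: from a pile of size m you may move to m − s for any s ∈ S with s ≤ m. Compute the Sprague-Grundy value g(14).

Build the Grundy sequence with g(k) = mex{g(k−s) : s ∈ {3, 7, 9}, s ≤ k}:
g(0) = mex{} = 0
g(1) = mex{} = 0
g(2) = mex{} = 0
g(3) = mex{0} = 1
g(4) = mex{0} = 1
g(5) = mex{0} = 1
g(6) = mex{1} = 0
g(7) = mex{0,1} = 2
g(8) = mex{0,1} = 2
g(9) = mex{0} = 1
g(10) = mex{0,1,2} = 3
g(11) = mex{0,1,2} = 3
g(12) = mex{1} = 0
g(13) = mex{0,1,3} = 2
g(14) = mex{1,2,3} = 0
So g(14) = 0.

0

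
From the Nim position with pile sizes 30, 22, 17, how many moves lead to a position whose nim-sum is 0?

3

In binary:
  11110  (30)
  10110  (22)
  10001  (17)
  -----
  11001  (25)
The overall nim-sum is X = 25. A pile of size p has a winning move iff p XOR X < p (reduce it to p XOR X).
  30: 30 XOR 25 = 7 < 30 — winning move (to 7).
  22: 22 XOR 25 = 15 < 22 — winning move (to 15).
  17: 17 XOR 25 = 8 < 17 — winning move (to 8).
That gives 3 winning moves.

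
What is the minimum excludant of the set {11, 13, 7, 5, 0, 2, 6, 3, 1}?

4

The values 0, 1, 2, 3 are all present; 4 is the first non-negative integer missing from the set.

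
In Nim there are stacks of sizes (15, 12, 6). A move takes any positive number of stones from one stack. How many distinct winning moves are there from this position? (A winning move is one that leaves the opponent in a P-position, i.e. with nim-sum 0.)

Compute the nim-sum pairwise:
15 ⊕ 12 = 3
3 ⊕ 6 = 5
The overall nim-sum is X = 5. A stack of size p has a winning move iff p XOR X < p (reduce it to p XOR X).
  15: 15 XOR 5 = 10 < 15 — winning move (to 10).
  12: 12 XOR 5 = 9 < 12 — winning move (to 9).
  6: 6 XOR 5 = 3 < 6 — winning move (to 3).
That gives 3 winning moves.

3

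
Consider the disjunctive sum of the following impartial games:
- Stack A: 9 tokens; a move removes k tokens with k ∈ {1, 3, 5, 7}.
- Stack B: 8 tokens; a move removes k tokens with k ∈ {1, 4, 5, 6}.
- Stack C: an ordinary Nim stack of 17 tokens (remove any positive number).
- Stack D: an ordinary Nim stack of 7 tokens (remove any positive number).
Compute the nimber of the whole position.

19

For stack A, compute g(0), g(1), … with moves {1, 3, 5, 7}:
g(0) = mex{} = 0
g(1) = mex{0} = 1
g(2) = mex{1} = 0
g(3) = mex{0} = 1
g(4) = mex{1} = 0
g(5) = mex{0} = 1
g(6) = mex{1} = 0
g(7) = mex{0} = 1
g(8) = mex{1} = 0
g(9) = mex{0} = 1
So g(9) = 1.
Build the Grundy sequence for stack B with g(k) = mex{g(k−s) : s ∈ {1, 4, 5, 6}, s ≤ k}:
g(0) = mex{} = 0
g(1) = mex{0} = 1
g(2) = mex{1} = 0
g(3) = mex{0} = 1
g(4) = mex{0,1} = 2
g(5) = mex{0,1,2} = 3
g(6) = mex{0,1,3} = 2
g(7) = mex{0,1,2} = 3
g(8) = mex{0,1,2,3} = 4
So g(8) = 4.
Stack C is a plain Nim stack of size 17, so its Grundy value is 17.
Stack D is a plain Nim stack of size 7, so its Grundy value is 7.
By the Sprague-Grundy theorem, the Grundy value of a sum of independent games is the XOR of the component values.
Combined value = 1 XOR 4 XOR 17 XOR 7 = 19.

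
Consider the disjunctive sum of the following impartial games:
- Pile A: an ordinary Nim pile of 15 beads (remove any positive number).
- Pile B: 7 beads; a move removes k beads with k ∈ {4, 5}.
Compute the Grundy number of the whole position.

Pile A is a plain Nim pile of size 15, so its Grundy value is 15.
Build the Grundy sequence for pile B with g(k) = mex{g(k−s) : s ∈ {4, 5}, s ≤ k}:
g(0) = mex{} = 0
g(1) = mex{} = 0
g(2) = mex{} = 0
g(3) = mex{} = 0
g(4) = mex{0} = 1
g(5) = mex{0} = 1
g(6) = mex{0} = 1
g(7) = mex{0} = 1
So g(7) = 1.
By the Sprague-Grundy theorem, the Grundy value of a sum of independent games is the XOR of the component values.
Combined value = 15 XOR 1 = 14.

14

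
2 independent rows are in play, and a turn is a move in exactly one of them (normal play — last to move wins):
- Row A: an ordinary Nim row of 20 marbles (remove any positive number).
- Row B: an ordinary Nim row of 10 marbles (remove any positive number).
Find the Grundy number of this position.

30

Row A is a plain Nim row of size 20, so its Grundy value is 20.
Row B is a plain Nim row of size 10, so its Grundy value is 10.
The value of a disjunctive sum is the nim-sum of the parts.
Combined value = 20 ⊕ 10 = 30.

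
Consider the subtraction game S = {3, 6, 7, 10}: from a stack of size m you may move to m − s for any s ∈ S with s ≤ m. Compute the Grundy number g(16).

1

Build the Grundy sequence with g(k) = mex{g(k−s) : s ∈ {3, 6, 7, 10}, s ≤ k}:
k:     0  1  2  3  4  5  6  7  8  9 10 11 12 13 14 15 16
g(k):  0  0  0  1  1  1  2  2  2  3  3  3  4  0  0  0  1
So g(16) = 1.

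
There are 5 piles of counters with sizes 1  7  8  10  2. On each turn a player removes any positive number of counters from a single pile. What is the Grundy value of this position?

6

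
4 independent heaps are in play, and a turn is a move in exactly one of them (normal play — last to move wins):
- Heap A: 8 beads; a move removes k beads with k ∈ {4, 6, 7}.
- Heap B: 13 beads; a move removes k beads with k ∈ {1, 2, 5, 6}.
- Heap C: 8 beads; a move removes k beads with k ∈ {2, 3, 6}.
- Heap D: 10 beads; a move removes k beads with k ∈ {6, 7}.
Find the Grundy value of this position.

For heap A, compute g(0), g(1), … with moves {4, 6, 7}:
g(0) = mex{} = 0
g(1) = mex{} = 0
g(2) = mex{} = 0
g(3) = mex{} = 0
g(4) = mex{0} = 1
g(5) = mex{0} = 1
g(6) = mex{0} = 1
g(7) = mex{0} = 1
g(8) = mex{0,1} = 2
So g(8) = 2.
Build the Grundy sequence for heap B with g(k) = mex{g(k−s) : s ∈ {1, 2, 5, 6}, s ≤ k}:
k:     0  1  2  3  4  5  6  7  8  9 10 11 12 13
g(k):  0  1  2  0  1  2  3  0  1  2  0  1  2  3
So g(13) = 3.
Build the Grundy sequence for heap C with g(k) = mex{g(k−s) : s ∈ {2, 3, 6}, s ≤ k}:
g(0) = mex{} = 0
g(1) = mex{} = 0
g(2) = mex{0} = 1
g(3) = mex{0} = 1
g(4) = mex{0,1} = 2
g(5) = mex{1} = 0
g(6) = mex{0,1,2} = 3
g(7) = mex{0,2} = 1
g(8) = mex{0,1,3} = 2
So g(8) = 2.
For heap D, compute g(0), g(1), … with moves {6, 7}:
k:     0  1  2  3  4  5  6  7  8  9 10
g(k):  0  0  0  0  0  0  1  1  1  1  1
So g(10) = 1.
By the Sprague-Grundy theorem, the Grundy value of a sum of independent games is the XOR of the component values.
Combined value = 2 XOR 3 XOR 2 XOR 1 = 2.

2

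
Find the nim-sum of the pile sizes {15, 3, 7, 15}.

Write each in binary and XOR column by column:
  1111  (15)
  0011  (3)
  0111  (7)
  1111  (15)
  ----
  0100  (4)

4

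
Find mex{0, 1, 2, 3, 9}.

4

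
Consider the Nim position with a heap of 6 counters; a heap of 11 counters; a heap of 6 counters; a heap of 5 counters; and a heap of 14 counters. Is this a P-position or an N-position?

Write each in binary and XOR column by column:
  0110  (6)
  1011  (11)
  0110  (6)
  0101  (5)
  1110  (14)
  ----
  0000  (0)
The nim-sum is 0, so this is a P-position: the player to move is in a losing position under optimal play.

P-position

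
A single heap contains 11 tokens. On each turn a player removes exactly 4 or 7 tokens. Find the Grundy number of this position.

0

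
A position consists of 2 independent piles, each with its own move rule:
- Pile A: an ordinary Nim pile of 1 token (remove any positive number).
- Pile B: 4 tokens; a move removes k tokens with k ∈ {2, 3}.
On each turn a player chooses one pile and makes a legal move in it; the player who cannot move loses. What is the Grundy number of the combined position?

Pile A is a plain Nim pile of size 1, so its Grundy value is 1.
For pile B, compute g(0), g(1), … with moves {2, 3}:
k:     0  1  2  3  4
g(k):  0  0  1  1  2
So g(4) = 2.
The value of a disjunctive sum is the nim-sum of the parts.
Combined value = 1 XOR 2 = 3.

3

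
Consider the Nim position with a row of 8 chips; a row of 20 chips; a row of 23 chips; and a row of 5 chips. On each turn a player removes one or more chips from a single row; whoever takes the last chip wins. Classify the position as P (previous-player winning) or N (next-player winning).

Nim-sum: 8 ⊕ 20 ⊕ 23 ⊕ 5 = 14.
The nim-sum is 14 ≠ 0, so this is an N-position: the player to move can win.

N-position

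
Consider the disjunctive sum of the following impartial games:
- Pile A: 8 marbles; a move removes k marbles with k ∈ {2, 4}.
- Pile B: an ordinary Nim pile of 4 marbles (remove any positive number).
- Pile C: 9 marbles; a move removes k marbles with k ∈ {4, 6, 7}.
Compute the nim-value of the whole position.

Grundy values for pile A (subtraction set {2, 4}):
g(0) = mex{} = 0
g(1) = mex{} = 0
g(2) = mex{0} = 1
g(3) = mex{0} = 1
g(4) = mex{0,1} = 2
g(5) = mex{0,1} = 2
g(6) = mex{1,2} = 0
g(7) = mex{1,2} = 0
g(8) = mex{0,2} = 1
So g(8) = 1.
Pile B is a plain Nim pile of size 4, so its Grundy value is 4.
Build the Grundy sequence for pile C with g(k) = mex{g(k−s) : s ∈ {4, 6, 7}, s ≤ k}:
g(0) = mex{} = 0
g(1) = mex{} = 0
g(2) = mex{} = 0
g(3) = mex{} = 0
g(4) = mex{0} = 1
g(5) = mex{0} = 1
g(6) = mex{0} = 1
g(7) = mex{0} = 1
g(8) = mex{0,1} = 2
g(9) = mex{0,1} = 2
So g(9) = 2.
The value of a disjunctive sum is the nim-sum of the parts.
Combined value = 1 XOR 4 XOR 2 = 7.

7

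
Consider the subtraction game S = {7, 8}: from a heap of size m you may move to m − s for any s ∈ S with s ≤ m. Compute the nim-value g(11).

1

Grundy values for subtraction set {7, 8}:
k:     0  1  2  3  4  5  6  7  8  9 10 11
g(k):  0  0  0  0  0  0  0  1  1  1  1  1
So g(11) = 1.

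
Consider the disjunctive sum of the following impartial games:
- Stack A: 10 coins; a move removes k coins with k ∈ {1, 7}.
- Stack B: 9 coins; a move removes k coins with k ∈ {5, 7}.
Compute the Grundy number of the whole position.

1

Build the Grundy sequence for stack A with g(k) = mex{g(k−s) : s ∈ {1, 7}, s ≤ k}:
g(0) = mex{} = 0
g(1) = mex{0} = 1
g(2) = mex{1} = 0
g(3) = mex{0} = 1
g(4) = mex{1} = 0
g(5) = mex{0} = 1
g(6) = mex{1} = 0
g(7) = mex{0} = 1
g(8) = mex{1} = 0
g(9) = mex{0} = 1
g(10) = mex{1} = 0
So g(10) = 0.
Build the Grundy sequence for stack B with g(k) = mex{g(k−s) : s ∈ {5, 7}, s ≤ k}:
k:     0  1  2  3  4  5  6  7  8  9
g(k):  0  0  0  0  0  1  1  1  1  1
So g(9) = 1.
By the Sprague-Grundy theorem, the Grundy value of a sum of independent games is the XOR of the component values.
Combined value = 0 ⊕ 1 = 1.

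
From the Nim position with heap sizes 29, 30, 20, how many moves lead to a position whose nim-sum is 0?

Nim-sum: 29 ^ 30 ^ 20 = 23.
The overall nim-sum is X = 23. A heap of size p has a winning move iff p XOR X < p (reduce it to p XOR X).
  29: 29 XOR 23 = 10 < 29 — winning move (to 10).
  30: 30 XOR 23 = 9 < 30 — winning move (to 9).
  20: 20 XOR 23 = 3 < 20 — winning move (to 3).
That gives 3 winning moves.

3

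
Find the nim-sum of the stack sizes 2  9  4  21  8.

18

Write each in binary and XOR column by column:
  00010  (2)
  01001  (9)
  00100  (4)
  10101  (21)
  01000  (8)
  -----
  10010  (18)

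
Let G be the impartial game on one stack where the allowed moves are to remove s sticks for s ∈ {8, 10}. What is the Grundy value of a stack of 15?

1

Grundy values for subtraction set {8, 10}:
k:     0  1  2  3  4  5  6  7  8  9 10 11 12 13 14 15
g(k):  0  0  0  0  0  0  0  0  1  1  1  1  1  1  1  1
So g(15) = 1.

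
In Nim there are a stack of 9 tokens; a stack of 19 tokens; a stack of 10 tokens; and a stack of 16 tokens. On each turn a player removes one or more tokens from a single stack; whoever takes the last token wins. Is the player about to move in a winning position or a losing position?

Losing position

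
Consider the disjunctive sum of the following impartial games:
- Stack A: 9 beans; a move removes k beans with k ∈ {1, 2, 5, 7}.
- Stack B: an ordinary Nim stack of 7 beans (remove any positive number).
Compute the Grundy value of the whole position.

Grundy values for stack A (subtraction set {1, 2, 5, 7}):
g(0) = mex{} = 0
g(1) = mex{0} = 1
g(2) = mex{0,1} = 2
g(3) = mex{1,2} = 0
g(4) = mex{0,2} = 1
g(5) = mex{0,1} = 2
g(6) = mex{1,2} = 0
g(7) = mex{0,2} = 1
g(8) = mex{0,1} = 2
g(9) = mex{1,2} = 0
So g(9) = 0.
Stack B is a plain Nim stack of size 7, so its Grundy value is 7.
By the Sprague-Grundy theorem, the Grundy value of a sum of independent games is the XOR of the component values.
Combined value = 0 ⊕ 7 = 7.

7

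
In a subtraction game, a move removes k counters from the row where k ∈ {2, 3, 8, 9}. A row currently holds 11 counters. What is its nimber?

Grundy values for subtraction set {2, 3, 8, 9}:
k:     0  1  2  3  4  5  6  7  8  9 10 11
g(k):  0  0  1  1  2  0  0  1  1  2  2  0
So g(11) = 0.

0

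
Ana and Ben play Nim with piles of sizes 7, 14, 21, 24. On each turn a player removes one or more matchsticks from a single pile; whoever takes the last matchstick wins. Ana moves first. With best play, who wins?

Ana wins

Nim-sum: 7 XOR 14 XOR 21 XOR 24 = 4.
The nim-sum is 4 ≠ 0, so this is an N-position: the player to move can win; Ana has a winning move.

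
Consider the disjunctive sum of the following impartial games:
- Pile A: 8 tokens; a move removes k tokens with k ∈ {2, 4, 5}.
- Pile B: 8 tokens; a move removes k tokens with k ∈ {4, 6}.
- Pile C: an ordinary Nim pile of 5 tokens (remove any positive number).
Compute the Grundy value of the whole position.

7

Build the Grundy sequence for pile A with g(k) = mex{g(k−s) : s ∈ {2, 4, 5}, s ≤ k}:
g(0) = mex{} = 0
g(1) = mex{} = 0
g(2) = mex{0} = 1
g(3) = mex{0} = 1
g(4) = mex{0,1} = 2
g(5) = mex{0,1} = 2
g(6) = mex{0,1,2} = 3
g(7) = mex{1,2} = 0
g(8) = mex{1,2,3} = 0
So g(8) = 0.
Build the Grundy sequence for pile B with g(k) = mex{g(k−s) : s ∈ {4, 6}, s ≤ k}:
g(0) = mex{} = 0
g(1) = mex{} = 0
g(2) = mex{} = 0
g(3) = mex{} = 0
g(4) = mex{0} = 1
g(5) = mex{0} = 1
g(6) = mex{0} = 1
g(7) = mex{0} = 1
g(8) = mex{0,1} = 2
So g(8) = 2.
Pile C is a plain Nim pile of size 5, so its Grundy value is 5.
By the Sprague-Grundy theorem, the Grundy value of a sum of independent games is the XOR of the component values.
Combined value = 0 XOR 2 XOR 5 = 7.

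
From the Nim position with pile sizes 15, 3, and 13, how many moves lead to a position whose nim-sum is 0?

Nim-sum: 15 ⊕ 3 ⊕ 13 = 1.
The overall nim-sum is X = 1. A pile of size p has a winning move iff p XOR X < p (reduce it to p XOR X).
  15: 15 XOR 1 = 14 < 15 — winning move (to 14).
  3: 3 XOR 1 = 2 < 3 — winning move (to 2).
  13: 13 XOR 1 = 12 < 13 — winning move (to 12).
That gives 3 winning moves.

3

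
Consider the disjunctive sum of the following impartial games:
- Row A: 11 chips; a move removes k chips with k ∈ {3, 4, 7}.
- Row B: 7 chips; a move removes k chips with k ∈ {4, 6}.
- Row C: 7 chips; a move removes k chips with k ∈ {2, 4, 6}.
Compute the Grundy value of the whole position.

2

Grundy values for row A (subtraction set {3, 4, 7}):
k:     0  1  2  3  4  5  6  7  8  9 10 11
g(k):  0  0  0  1  1  1  2  2  2  3  0  0
So g(11) = 0.
Build the Grundy sequence for row B with g(k) = mex{g(k−s) : s ∈ {4, 6}, s ≤ k}:
k:     0  1  2  3  4  5  6  7
g(k):  0  0  0  0  1  1  1  1
So g(7) = 1.
Grundy values for row C (subtraction set {2, 4, 6}):
k:     0  1  2  3  4  5  6  7
g(k):  0  0  1  1  2  2  3  3
So g(7) = 3.
The value of a disjunctive sum is the nim-sum of the parts.
Combined value = 0 ⊕ 1 ⊕ 3 = 2.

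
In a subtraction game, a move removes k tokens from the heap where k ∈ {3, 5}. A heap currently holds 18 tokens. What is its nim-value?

0

Compute g(0), g(1), … for moves {3, 5}:
k:     0  1  2  3  4  5  6  7  8  9 10 11 12 13 14 15 16 17 18
g(k):  0  0  0  1  1  1  2  2  0  0  0  1  1  1  2  2  0  0  0
So g(18) = 0.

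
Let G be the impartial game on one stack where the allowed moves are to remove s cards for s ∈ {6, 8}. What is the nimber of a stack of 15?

0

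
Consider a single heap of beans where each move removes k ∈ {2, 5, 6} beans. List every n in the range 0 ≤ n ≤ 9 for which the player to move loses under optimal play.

0, 1, 4, 8

Build the Grundy sequence with g(k) = mex{g(k−s) : s ∈ {2, 5, 6}, s ≤ k}:
g(0) = mex{} = 0
g(1) = mex{} = 0
g(2) = mex{0} = 1
g(3) = mex{0} = 1
g(4) = mex{1} = 0
g(5) = mex{0,1} = 2
g(6) = mex{0} = 1
g(7) = mex{0,1,2} = 3
g(8) = mex{1} = 0
g(9) = mex{0,1,3} = 2
The P-positions (g = 0) in 0..9 are 0, 1, 4, 8.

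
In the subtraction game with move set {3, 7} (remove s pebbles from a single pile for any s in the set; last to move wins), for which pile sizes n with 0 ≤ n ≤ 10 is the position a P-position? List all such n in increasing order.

Build the Grundy sequence with g(k) = mex{g(k−s) : s ∈ {3, 7}, s ≤ k}:
g(0) = mex{} = 0
g(1) = mex{} = 0
g(2) = mex{} = 0
g(3) = mex{0} = 1
g(4) = mex{0} = 1
g(5) = mex{0} = 1
g(6) = mex{1} = 0
g(7) = mex{0,1} = 2
g(8) = mex{0,1} = 2
g(9) = mex{0} = 1
g(10) = mex{1,2} = 0
The P-positions (g = 0) in 0..10 are 0, 1, 2, 6, 10.

0, 1, 2, 6, 10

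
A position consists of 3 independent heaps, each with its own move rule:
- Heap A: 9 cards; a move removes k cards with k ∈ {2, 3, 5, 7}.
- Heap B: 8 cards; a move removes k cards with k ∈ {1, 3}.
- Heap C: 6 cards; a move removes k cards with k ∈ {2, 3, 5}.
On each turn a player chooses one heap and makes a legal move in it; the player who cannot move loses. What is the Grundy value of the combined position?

Build the Grundy sequence for heap A with g(k) = mex{g(k−s) : s ∈ {2, 3, 5, 7}, s ≤ k}:
k:     0  1  2  3  4  5  6  7  8  9
g(k):  0  0  1  1  2  2  3  3  4  0
So g(9) = 0.
For heap B, compute g(0), g(1), … with moves {1, 3}:
k:     0  1  2  3  4  5  6  7  8
g(k):  0  1  0  1  0  1  0  1  0
So g(8) = 0.
Grundy values for heap C (subtraction set {2, 3, 5}):
k:     0  1  2  3  4  5  6
g(k):  0  0  1  1  2  2  3
So g(6) = 3.
By the Sprague-Grundy theorem, the Grundy value of a sum of independent games is the XOR of the component values.
Combined value = 0 XOR 0 XOR 3 = 3.

3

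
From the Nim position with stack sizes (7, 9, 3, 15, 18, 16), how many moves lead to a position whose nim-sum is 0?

0

Compute the nim-sum pairwise:
7 XOR 9 = 14
14 XOR 3 = 13
13 XOR 15 = 2
2 XOR 18 = 16
16 XOR 16 = 0
The nim-sum is already 0, so every move leaves a nonzero nim-sum — there are no winning moves.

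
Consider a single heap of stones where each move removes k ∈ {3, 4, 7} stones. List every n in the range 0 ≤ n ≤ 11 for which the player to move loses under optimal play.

0, 1, 2, 10, 11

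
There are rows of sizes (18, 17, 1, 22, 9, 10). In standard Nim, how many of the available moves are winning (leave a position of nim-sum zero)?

3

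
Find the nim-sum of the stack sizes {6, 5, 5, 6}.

Nim-sum: 6 ⊕ 5 ⊕ 5 ⊕ 6 = 0.

0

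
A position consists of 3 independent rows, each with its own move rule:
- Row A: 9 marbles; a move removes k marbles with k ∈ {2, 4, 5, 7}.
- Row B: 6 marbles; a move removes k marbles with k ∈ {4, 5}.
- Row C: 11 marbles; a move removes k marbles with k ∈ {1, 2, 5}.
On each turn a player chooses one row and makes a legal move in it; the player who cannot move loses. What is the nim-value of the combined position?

For row A, compute g(0), g(1), … with moves {2, 4, 5, 7}:
k:     0  1  2  3  4  5  6  7  8  9
g(k):  0  0  1  1  2  2  3  3  4  0
So g(9) = 0.
Build the Grundy sequence for row B with g(k) = mex{g(k−s) : s ∈ {4, 5}, s ≤ k}:
k:     0  1  2  3  4  5  6
g(k):  0  0  0  0  1  1  1
So g(6) = 1.
Build the Grundy sequence for row C with g(k) = mex{g(k−s) : s ∈ {1, 2, 5}, s ≤ k}:
k:     0  1  2  3  4  5  6  7  8  9 10 11
g(k):  0  1  2  0  1  2  0  1  2  0  1  2
So g(11) = 2.
By the Sprague-Grundy theorem, the Grundy value of a sum of independent games is the XOR of the component values.
Combined value = 0 XOR 1 XOR 2 = 3.

3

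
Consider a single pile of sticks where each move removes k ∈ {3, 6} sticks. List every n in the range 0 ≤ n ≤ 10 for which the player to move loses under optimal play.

0, 1, 2, 9, 10

Grundy values for subtraction set {3, 6}:
g(0) = mex{} = 0
g(1) = mex{} = 0
g(2) = mex{} = 0
g(3) = mex{0} = 1
g(4) = mex{0} = 1
g(5) = mex{0} = 1
g(6) = mex{0,1} = 2
g(7) = mex{0,1} = 2
g(8) = mex{0,1} = 2
g(9) = mex{1,2} = 0
g(10) = mex{1,2} = 0
The P-positions (g = 0) in 0..10 are 0, 1, 2, 9, 10.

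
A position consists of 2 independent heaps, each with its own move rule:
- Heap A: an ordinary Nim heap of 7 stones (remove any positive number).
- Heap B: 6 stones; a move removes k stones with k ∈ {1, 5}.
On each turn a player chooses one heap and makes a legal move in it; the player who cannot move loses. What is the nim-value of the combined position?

Heap A is a plain Nim heap of size 7, so its Grundy value is 7.
For heap B, compute g(0), g(1), … with moves {1, 5}:
g(0) = mex{} = 0
g(1) = mex{0} = 1
g(2) = mex{1} = 0
g(3) = mex{0} = 1
g(4) = mex{1} = 0
g(5) = mex{0} = 1
g(6) = mex{1} = 0
So g(6) = 0.
By the Sprague-Grundy theorem, the Grundy value of a sum of independent games is the XOR of the component values.
Combined value = 7 ⊕ 0 = 7.

7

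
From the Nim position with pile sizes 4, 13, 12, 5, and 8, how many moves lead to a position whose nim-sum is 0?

3

Compute the nim-sum pairwise:
4 XOR 13 = 9
9 XOR 12 = 5
5 XOR 5 = 0
0 XOR 8 = 8
The overall nim-sum is X = 8. A pile of size p has a winning move iff p XOR X < p (reduce it to p XOR X).
  4: 4 XOR 8 = 12 ≥ 4 — no move.
  13: 13 XOR 8 = 5 < 13 — winning move (to 5).
  12: 12 XOR 8 = 4 < 12 — winning move (to 4).
  5: 5 XOR 8 = 13 ≥ 5 — no move.
  8: 8 XOR 8 = 0 < 8 — winning move (to 0).
That gives 3 winning moves.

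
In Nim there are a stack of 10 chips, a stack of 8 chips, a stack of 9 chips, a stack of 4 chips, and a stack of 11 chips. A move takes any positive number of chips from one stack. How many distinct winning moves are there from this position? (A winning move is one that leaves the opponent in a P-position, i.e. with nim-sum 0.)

1

Nim-sum: 10 XOR 8 XOR 9 XOR 4 XOR 11 = 4.
The overall nim-sum is X = 4. A stack of size p has a winning move iff p XOR X < p (reduce it to p XOR X).
  10: 10 XOR 4 = 14 ≥ 10 — no move.
  8: 8 XOR 4 = 12 ≥ 8 — no move.
  9: 9 XOR 4 = 13 ≥ 9 — no move.
  4: 4 XOR 4 = 0 < 4 — winning move (to 0).
  11: 11 XOR 4 = 15 ≥ 11 — no move.
That gives 1 winning move.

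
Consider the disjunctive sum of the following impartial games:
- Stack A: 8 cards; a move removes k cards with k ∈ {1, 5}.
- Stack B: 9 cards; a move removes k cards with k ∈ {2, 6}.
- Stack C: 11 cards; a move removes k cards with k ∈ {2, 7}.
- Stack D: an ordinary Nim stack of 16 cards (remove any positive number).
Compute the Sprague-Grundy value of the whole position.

17

For stack A, compute g(0), g(1), … with moves {1, 5}:
g(0) = mex{} = 0
g(1) = mex{0} = 1
g(2) = mex{1} = 0
g(3) = mex{0} = 1
g(4) = mex{1} = 0
g(5) = mex{0} = 1
g(6) = mex{1} = 0
g(7) = mex{0} = 1
g(8) = mex{1} = 0
So g(8) = 0.
For stack B, compute g(0), g(1), … with moves {2, 6}:
g(0) = mex{} = 0
g(1) = mex{} = 0
g(2) = mex{0} = 1
g(3) = mex{0} = 1
g(4) = mex{1} = 0
g(5) = mex{1} = 0
g(6) = mex{0} = 1
g(7) = mex{0} = 1
g(8) = mex{1} = 0
g(9) = mex{1} = 0
So g(9) = 0.
For stack C, compute g(0), g(1), … with moves {2, 7}:
g(0) = mex{} = 0
g(1) = mex{} = 0
g(2) = mex{0} = 1
g(3) = mex{0} = 1
g(4) = mex{1} = 0
g(5) = mex{1} = 0
g(6) = mex{0} = 1
g(7) = mex{0} = 1
g(8) = mex{0,1} = 2
g(9) = mex{1} = 0
g(10) = mex{1,2} = 0
g(11) = mex{0} = 1
So g(11) = 1.
Stack D is a plain Nim stack of size 16, so its Grundy value is 16.
The value of a disjunctive sum is the nim-sum of the parts.
Combined value = 0 XOR 0 XOR 1 XOR 16 = 17.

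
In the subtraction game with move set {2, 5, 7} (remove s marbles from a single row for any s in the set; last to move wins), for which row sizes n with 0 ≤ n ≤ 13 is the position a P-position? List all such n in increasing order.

Compute g(0), g(1), … for moves {2, 5, 7}:
k:     0  1  2  3  4  5  6  7  8  9 10 11 12 13
g(k):  0  0  1  1  0  2  1  3  2  2  0  3  1  0
The P-positions (g = 0) in 0..13 are 0, 1, 4, 10, 13.

0, 1, 4, 10, 13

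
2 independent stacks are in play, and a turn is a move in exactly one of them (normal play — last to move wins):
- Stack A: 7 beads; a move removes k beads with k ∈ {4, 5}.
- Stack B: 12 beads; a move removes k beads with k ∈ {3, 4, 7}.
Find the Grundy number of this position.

Grundy values for stack A (subtraction set {4, 5}):
g(0) = mex{} = 0
g(1) = mex{} = 0
g(2) = mex{} = 0
g(3) = mex{} = 0
g(4) = mex{0} = 1
g(5) = mex{0} = 1
g(6) = mex{0} = 1
g(7) = mex{0} = 1
So g(7) = 1.
Build the Grundy sequence for stack B with g(k) = mex{g(k−s) : s ∈ {3, 4, 7}, s ≤ k}:
g(0) = mex{} = 0
g(1) = mex{} = 0
g(2) = mex{} = 0
g(3) = mex{0} = 1
g(4) = mex{0} = 1
g(5) = mex{0} = 1
g(6) = mex{0,1} = 2
g(7) = mex{0,1} = 2
g(8) = mex{0,1} = 2
g(9) = mex{0,1,2} = 3
g(10) = mex{1,2} = 0
g(11) = mex{1,2} = 0
g(12) = mex{1,2,3} = 0
So g(12) = 0.
The value of a disjunctive sum is the nim-sum of the parts.
Combined value = 1 ⊕ 0 = 1.

1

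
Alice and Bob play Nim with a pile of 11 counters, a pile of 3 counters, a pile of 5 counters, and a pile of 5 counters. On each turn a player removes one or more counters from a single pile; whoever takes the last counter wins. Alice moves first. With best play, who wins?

Nim-sum: 11 ⊕ 3 ⊕ 5 ⊕ 5 = 8.
The nim-sum is 8 ≠ 0, so this is an N-position: the player to move can win; Alice has a winning move.

Alice wins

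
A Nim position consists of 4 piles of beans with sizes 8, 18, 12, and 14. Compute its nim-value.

Nim-sum: 8 XOR 18 XOR 12 XOR 14 = 24.

24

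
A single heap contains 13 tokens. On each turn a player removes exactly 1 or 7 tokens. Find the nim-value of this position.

Compute g(0), g(1), … for moves {1, 7}:
k:     0  1  2  3  4  5  6  7  8  9 10 11 12 13
g(k):  0  1  0  1  0  1  0  1  0  1  0  1  0  1
So g(13) = 1.

1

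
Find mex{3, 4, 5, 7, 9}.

0 is not in the set, so the mex is 0.

0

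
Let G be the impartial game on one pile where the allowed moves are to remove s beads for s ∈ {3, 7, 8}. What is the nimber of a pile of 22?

0

Grundy values for subtraction set {3, 7, 8}:
k:     0  1  2  3  4  5  6  7  8  9 10 11 12 13 14 15 16 17 18 19 20 21 22
g(k):  0  0  0  1  1  1  0  2  2  1  3  0  0  2  1  1  0  0  2  1  1  0  0
So g(22) = 0.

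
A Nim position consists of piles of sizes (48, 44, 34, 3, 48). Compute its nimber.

Nim-sum: 48 XOR 44 XOR 34 XOR 3 XOR 48 = 13.

13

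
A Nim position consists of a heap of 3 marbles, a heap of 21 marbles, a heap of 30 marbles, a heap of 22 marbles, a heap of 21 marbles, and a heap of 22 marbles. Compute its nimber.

29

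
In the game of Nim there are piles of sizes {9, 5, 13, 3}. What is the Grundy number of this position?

Nim-sum: 9 XOR 5 XOR 13 XOR 3 = 2.

2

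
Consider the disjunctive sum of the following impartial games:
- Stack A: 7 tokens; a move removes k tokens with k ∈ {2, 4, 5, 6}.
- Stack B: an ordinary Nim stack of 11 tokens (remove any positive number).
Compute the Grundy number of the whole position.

Grundy values for stack A (subtraction set {2, 4, 5, 6}):
k:     0  1  2  3  4  5  6  7
g(k):  0  0  1  1  2  2  3  3
So g(7) = 3.
Stack B is a plain Nim stack of size 11, so its Grundy value is 11.
By the Sprague-Grundy theorem, the Grundy value of a sum of independent games is the XOR of the component values.
Combined value = 3 XOR 11 = 8.

8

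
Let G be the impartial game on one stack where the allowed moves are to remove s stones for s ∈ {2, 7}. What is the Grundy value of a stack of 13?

Build the Grundy sequence with g(k) = mex{g(k−s) : s ∈ {2, 7}, s ≤ k}:
k:     0  1  2  3  4  5  6  7  8  9 10 11 12 13
g(k):  0  0  1  1  0  0  1  1  2  0  0  1  1  0
So g(13) = 0.

0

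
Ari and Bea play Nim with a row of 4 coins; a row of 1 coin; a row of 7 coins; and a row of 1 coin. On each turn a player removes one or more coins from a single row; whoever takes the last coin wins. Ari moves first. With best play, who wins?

Nim-sum: 4 XOR 1 XOR 7 XOR 1 = 3.
The nim-sum is 3 ≠ 0, so this is an N-position: the player to move can win; Ari has a winning move.

Ari wins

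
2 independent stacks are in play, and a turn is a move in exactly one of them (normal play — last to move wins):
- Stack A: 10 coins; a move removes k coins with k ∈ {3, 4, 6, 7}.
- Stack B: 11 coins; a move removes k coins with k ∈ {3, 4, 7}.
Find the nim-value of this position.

Grundy values for stack A (subtraction set {3, 4, 6, 7}):
g(0) = mex{} = 0
g(1) = mex{} = 0
g(2) = mex{} = 0
g(3) = mex{0} = 1
g(4) = mex{0} = 1
g(5) = mex{0} = 1
g(6) = mex{0,1} = 2
g(7) = mex{0,1} = 2
g(8) = mex{0,1} = 2
g(9) = mex{0,1,2} = 3
g(10) = mex{1,2} = 0
So g(10) = 0.
For stack B, compute g(0), g(1), … with moves {3, 4, 7}:
k:     0  1  2  3  4  5  6  7  8  9 10 11
g(k):  0  0  0  1  1  1  2  2  2  3  0  0
So g(11) = 0.
The value of a disjunctive sum is the nim-sum of the parts.
Combined value = 0 ⊕ 0 = 0.

0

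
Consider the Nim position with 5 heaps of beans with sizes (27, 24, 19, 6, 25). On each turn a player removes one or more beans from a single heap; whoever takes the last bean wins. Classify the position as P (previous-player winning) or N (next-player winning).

N-position

Nim-sum: 27 ^ 24 ^ 19 ^ 6 ^ 25 = 15.
The nim-sum is 15 ≠ 0, so this is an N-position: the player to move can win.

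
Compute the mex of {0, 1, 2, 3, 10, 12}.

4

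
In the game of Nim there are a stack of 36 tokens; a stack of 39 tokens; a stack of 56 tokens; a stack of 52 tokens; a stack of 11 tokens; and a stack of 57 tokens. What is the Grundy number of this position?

61

Nim-sum: 36 ⊕ 39 ⊕ 56 ⊕ 52 ⊕ 11 ⊕ 57 = 61.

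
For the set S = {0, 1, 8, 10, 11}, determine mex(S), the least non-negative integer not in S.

2

The values 0, 1 are all present; 2 is the first non-negative integer missing from the set.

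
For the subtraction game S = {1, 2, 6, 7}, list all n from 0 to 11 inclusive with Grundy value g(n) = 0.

0, 3, 8, 11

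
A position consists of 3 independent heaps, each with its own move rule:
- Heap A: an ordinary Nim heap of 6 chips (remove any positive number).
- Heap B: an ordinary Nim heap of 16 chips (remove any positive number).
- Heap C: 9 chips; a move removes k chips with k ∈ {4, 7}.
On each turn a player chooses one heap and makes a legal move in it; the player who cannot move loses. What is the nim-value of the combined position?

20

Heap A is a plain Nim heap of size 6, so its Grundy value is 6.
Heap B is a plain Nim heap of size 16, so its Grundy value is 16.
For heap C, compute g(0), g(1), … with moves {4, 7}:
g(0) = mex{} = 0
g(1) = mex{} = 0
g(2) = mex{} = 0
g(3) = mex{} = 0
g(4) = mex{0} = 1
g(5) = mex{0} = 1
g(6) = mex{0} = 1
g(7) = mex{0} = 1
g(8) = mex{0,1} = 2
g(9) = mex{0,1} = 2
So g(9) = 2.
The value of a disjunctive sum is the nim-sum of the parts.
Combined value = 6 XOR 16 XOR 2 = 20.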